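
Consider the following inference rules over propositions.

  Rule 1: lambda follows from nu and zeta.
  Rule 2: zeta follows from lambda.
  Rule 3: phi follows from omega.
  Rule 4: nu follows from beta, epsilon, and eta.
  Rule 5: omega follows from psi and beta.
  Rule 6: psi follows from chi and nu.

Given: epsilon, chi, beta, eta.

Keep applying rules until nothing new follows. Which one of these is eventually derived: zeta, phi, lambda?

beta, epsilon, and eta hold, so nu follows (Rule 4).
From chi and nu, Rule 6 gives psi.
psi and beta hold, so omega follows (Rule 5).
omega holds, so phi follows (Rule 3).
lambda would need nu and zeta (Rule 1), but zeta is never established. zeta would need lambda (Rule 2), but lambda is never established.

phi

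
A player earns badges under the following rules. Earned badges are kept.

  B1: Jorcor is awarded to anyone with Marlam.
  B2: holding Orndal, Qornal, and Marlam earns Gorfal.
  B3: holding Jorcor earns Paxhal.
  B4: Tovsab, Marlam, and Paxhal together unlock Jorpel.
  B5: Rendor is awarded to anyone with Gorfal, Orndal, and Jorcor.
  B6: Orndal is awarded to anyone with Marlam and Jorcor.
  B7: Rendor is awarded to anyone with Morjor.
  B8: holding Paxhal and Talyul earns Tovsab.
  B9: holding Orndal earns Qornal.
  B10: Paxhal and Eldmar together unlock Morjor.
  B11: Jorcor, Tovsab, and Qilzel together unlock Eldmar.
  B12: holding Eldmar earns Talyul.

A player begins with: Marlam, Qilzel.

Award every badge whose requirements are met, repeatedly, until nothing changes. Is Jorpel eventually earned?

Jorpel would need Tovsab, Marlam, and Paxhal (B4), but Tovsab is never earned.

No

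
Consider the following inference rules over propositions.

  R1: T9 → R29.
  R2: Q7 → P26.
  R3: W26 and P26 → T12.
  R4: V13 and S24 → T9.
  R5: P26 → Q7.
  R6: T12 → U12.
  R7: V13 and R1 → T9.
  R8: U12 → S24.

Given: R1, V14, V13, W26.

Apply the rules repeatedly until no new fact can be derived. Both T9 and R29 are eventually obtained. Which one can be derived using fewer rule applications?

T9: From V13 and R1, R7 gives T9. [1 rule application]
R29: V13 and R1 hold, so T9 follows (R7). From T9, R1 gives R29. [2 rule applications]
T9 needs fewer.

T9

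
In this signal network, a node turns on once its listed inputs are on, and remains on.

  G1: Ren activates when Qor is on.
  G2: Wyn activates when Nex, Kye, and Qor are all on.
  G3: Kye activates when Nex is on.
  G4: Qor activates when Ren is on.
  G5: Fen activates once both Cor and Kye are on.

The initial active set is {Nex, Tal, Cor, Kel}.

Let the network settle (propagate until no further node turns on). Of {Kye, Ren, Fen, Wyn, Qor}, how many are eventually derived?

G3: Nex on → Kye on.
Cor and Kye are on, so Fen activates (G5).
Kye: reached.
Ren would need Qor (G1), but Qor never turns on.
Fen: reached.
Wyn would need Nex, Kye, and Qor (G2), but Qor never turns on.
Qor would need Ren (G4), but Ren never turns on.
Reached: Kye and Fen — 2 of the 5.

2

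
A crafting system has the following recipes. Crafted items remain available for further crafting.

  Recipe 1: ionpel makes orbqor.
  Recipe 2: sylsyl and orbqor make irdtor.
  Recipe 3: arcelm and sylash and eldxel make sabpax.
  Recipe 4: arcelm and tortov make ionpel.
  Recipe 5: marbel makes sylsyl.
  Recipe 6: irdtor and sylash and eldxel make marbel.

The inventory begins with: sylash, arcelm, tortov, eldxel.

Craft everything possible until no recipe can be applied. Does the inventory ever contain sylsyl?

No

sylsyl would need marbel (Recipe 5), but marbel is never obtained.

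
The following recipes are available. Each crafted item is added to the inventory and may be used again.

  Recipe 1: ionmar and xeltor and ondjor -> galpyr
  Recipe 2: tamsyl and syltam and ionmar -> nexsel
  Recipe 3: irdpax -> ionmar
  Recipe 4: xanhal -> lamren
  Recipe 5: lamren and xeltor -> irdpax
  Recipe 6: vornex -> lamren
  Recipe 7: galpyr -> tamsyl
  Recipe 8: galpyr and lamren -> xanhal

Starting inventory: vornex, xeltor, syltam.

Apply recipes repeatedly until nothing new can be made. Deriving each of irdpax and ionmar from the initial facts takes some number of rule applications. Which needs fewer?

irdpax

irdpax: vornex -> lamren (Recipe 6). lamren and xeltor -> irdpax (Recipe 5). [2 rule applications]
ionmar: vornex -> lamren (Recipe 6). lamren and xeltor -> irdpax (Recipe 5). Using Recipe 3, irdpax makes ionmar. [3 rule applications]
irdpax needs fewer.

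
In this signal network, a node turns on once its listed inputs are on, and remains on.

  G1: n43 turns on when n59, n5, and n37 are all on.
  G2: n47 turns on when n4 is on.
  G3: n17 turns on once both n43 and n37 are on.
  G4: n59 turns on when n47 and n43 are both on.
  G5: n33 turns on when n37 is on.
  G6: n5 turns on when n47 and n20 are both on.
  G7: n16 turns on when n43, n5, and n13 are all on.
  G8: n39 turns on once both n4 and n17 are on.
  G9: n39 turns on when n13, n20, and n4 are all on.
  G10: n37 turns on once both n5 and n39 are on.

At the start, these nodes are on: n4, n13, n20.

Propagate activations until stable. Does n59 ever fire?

No

n59 would need n47 and n43 (G4), but n43 never turns on.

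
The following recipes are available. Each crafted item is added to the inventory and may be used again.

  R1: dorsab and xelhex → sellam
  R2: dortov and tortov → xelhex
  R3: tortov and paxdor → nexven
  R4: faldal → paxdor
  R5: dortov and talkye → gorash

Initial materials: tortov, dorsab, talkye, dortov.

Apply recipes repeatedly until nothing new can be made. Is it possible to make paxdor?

paxdor would need faldal (R4), but faldal is never obtained.

No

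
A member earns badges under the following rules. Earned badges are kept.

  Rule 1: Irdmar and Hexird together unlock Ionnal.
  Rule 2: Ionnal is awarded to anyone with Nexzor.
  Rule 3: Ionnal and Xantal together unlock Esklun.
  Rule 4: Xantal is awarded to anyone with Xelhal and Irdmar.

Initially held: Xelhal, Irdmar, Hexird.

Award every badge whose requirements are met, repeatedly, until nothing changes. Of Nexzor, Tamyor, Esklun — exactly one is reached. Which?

Esklun

With Irdmar and Hexird, Ionnal is earned (Rule 1).
With Xelhal and Irdmar, Xantal is earned (Rule 4).
With Ionnal and Xantal, Esklun is earned (Rule 3).
No rule produces Tamyor, and it is not given. No rule produces Nexzor, and it is not given.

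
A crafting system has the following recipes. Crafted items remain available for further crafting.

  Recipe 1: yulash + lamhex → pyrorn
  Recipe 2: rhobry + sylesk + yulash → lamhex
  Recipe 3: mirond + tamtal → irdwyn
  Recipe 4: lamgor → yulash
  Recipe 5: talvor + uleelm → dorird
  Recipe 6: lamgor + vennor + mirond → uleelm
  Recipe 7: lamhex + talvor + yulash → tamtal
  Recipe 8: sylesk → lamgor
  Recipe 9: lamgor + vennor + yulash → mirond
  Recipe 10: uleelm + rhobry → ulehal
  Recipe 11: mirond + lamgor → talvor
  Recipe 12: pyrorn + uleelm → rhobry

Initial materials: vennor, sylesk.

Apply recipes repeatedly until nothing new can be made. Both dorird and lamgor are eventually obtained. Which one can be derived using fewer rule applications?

lamgor: sylesk → lamgor (Recipe 8). [1 rule application]
dorird: sylesk → lamgor (Recipe 8). Using Recipe 4, lamgor makes yulash. lamgor + vennor + yulash → mirond (Recipe 9). Using Recipe 11, mirond and lamgor make talvor. lamgor + vennor + mirond → uleelm (Recipe 6). Using Recipe 5, talvor and uleelm make dorird. [6 rule applications]
lamgor needs fewer.

lamgor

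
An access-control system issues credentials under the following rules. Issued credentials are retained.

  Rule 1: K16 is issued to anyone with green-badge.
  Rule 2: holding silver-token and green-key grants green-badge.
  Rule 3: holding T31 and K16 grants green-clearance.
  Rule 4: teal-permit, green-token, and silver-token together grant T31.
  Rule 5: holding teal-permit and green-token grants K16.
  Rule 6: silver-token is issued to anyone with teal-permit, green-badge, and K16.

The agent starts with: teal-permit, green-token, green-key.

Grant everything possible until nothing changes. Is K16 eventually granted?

Yes

Holding teal-permit and green-token grants K16 (Rule 5).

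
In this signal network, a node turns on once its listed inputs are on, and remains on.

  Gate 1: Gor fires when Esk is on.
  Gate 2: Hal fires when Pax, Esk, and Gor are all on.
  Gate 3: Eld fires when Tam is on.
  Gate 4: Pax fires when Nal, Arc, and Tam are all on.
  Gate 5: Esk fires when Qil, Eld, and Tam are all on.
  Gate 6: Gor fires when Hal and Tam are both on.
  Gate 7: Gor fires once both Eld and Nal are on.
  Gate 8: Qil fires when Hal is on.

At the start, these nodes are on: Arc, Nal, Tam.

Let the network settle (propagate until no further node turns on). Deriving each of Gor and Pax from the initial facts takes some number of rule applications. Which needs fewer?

Pax: Gate 4: Nal, Arc, and Tam on → Pax on. [1 rule application]
Gor: Gate 3: Tam on → Eld on. Gate 7: Eld and Nal on → Gor on. [2 rule applications]
Pax needs fewer.

Pax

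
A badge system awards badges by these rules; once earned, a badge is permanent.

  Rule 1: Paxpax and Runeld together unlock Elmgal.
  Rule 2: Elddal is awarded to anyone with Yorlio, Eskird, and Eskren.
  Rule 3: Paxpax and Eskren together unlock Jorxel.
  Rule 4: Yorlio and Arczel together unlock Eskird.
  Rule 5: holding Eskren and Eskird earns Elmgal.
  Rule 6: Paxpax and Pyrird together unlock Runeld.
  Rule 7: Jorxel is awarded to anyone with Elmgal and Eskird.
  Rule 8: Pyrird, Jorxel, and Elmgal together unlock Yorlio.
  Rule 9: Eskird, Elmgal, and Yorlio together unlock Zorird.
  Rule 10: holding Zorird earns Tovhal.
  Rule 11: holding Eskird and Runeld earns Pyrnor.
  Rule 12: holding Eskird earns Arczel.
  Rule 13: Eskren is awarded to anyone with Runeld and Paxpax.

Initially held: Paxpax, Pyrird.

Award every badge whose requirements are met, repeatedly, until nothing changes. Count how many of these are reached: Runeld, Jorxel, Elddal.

2

With Paxpax and Pyrird, Runeld is earned (Rule 6).
With Runeld and Paxpax, Eskren is earned (Rule 13).
With Paxpax and Eskren, Jorxel is earned (Rule 3).
Runeld: reached.
Jorxel: reached.
Elddal would need Yorlio, Eskird, and Eskren (Rule 2), but Eskird is never earned.
Reached: Runeld and Jorxel — 2 of the 3.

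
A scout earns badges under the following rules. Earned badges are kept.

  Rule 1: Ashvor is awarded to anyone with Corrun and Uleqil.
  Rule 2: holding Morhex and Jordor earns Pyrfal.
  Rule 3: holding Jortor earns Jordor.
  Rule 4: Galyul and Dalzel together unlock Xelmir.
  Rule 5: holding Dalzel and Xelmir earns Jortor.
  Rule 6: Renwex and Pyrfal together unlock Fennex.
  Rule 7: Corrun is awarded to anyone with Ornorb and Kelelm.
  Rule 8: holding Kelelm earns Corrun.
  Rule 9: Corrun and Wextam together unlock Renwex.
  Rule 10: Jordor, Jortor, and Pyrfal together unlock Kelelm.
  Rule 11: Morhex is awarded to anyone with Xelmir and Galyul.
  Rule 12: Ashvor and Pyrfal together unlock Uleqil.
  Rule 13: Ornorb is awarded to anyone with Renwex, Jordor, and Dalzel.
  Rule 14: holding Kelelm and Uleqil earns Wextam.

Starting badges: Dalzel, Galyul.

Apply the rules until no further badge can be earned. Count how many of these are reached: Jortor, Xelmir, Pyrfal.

3

With Galyul and Dalzel, Xelmir is earned (Rule 4).
With Xelmir and Galyul, Morhex is earned (Rule 11).
With Dalzel and Xelmir, Jortor is earned (Rule 5).
With Jortor, Jordor is earned (Rule 3).
With Morhex and Jordor, Pyrfal is earned (Rule 2).
Jortor: reached.
Xelmir: reached.
Pyrfal: reached.
All 3 are reached.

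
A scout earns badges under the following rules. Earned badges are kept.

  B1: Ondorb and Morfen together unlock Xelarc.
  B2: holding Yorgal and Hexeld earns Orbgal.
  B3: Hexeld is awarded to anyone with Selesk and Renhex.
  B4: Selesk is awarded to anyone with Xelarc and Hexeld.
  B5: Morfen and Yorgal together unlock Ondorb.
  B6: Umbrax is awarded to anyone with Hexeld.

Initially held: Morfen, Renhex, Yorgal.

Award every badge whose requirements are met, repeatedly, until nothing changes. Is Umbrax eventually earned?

Umbrax would need Hexeld (B6), but Hexeld is never earned.

No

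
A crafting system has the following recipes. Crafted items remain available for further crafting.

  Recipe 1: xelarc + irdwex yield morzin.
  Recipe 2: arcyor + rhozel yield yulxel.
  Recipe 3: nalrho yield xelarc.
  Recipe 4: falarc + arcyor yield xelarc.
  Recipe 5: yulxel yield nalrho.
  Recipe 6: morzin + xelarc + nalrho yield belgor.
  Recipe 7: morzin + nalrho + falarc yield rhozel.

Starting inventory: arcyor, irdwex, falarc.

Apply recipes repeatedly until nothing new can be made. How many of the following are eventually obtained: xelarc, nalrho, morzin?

2

Using Recipe 4, falarc and arcyor make xelarc.
Using Recipe 1, xelarc and irdwex make morzin.
xelarc: reached.
nalrho would need yulxel (Recipe 5), but yulxel is never obtained.
morzin: reached.
Reached: xelarc and morzin — 2 of the 3.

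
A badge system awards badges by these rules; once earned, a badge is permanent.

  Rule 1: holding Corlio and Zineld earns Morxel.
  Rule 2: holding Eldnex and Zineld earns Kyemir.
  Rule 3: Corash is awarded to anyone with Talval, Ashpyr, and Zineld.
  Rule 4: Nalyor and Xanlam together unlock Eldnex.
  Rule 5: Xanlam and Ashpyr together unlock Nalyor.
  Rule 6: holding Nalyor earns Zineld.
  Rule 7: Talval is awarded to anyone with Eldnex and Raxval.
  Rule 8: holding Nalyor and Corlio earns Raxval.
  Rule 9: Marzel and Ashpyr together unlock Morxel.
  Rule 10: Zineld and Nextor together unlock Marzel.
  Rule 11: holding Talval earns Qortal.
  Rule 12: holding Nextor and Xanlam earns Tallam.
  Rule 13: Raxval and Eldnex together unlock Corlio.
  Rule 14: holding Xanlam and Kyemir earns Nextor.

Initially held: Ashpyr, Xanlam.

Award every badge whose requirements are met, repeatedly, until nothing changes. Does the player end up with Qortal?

No

Qortal would need Talval (Rule 11), but Talval is never earned.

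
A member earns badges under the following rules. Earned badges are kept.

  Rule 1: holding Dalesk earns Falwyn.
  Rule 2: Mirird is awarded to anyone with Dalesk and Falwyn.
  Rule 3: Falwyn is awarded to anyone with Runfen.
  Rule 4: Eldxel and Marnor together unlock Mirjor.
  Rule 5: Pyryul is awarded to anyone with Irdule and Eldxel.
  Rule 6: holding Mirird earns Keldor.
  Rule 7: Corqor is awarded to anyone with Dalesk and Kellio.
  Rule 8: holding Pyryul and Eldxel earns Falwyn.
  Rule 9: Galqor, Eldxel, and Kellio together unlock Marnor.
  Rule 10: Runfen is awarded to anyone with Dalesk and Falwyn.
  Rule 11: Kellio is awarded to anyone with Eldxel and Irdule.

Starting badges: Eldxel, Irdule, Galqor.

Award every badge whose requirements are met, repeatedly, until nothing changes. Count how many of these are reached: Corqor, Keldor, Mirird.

Corqor would need Dalesk and Kellio (Rule 7), but Dalesk is never earned.
Keldor would need Mirird (Rule 6), but Mirird is never earned.
Mirird would need Dalesk and Falwyn (Rule 2), but Dalesk is never earned.
None of the 3 are reached.

0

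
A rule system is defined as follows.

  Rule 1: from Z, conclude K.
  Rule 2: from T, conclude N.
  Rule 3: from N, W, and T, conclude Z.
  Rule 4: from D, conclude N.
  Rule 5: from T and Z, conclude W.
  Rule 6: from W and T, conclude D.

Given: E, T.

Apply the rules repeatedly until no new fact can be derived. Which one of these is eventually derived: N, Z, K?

T holds, so N follows (Rule 2).
Z would need N, W, and T (Rule 3), but W is never established. K would need Z (Rule 1), but Z is never established.

N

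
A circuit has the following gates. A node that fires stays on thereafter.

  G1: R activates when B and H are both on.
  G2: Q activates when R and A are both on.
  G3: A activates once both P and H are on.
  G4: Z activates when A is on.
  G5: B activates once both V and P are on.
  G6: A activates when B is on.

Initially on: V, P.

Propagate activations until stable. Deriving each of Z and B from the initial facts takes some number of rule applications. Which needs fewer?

B

B: V and P are on, so B activates (G5). [1 rule application]
Z: V and P are on, so B activates (G5). B is on, so A activates (G6). A is on, so Z activates (G4). [3 rule applications]
B needs fewer.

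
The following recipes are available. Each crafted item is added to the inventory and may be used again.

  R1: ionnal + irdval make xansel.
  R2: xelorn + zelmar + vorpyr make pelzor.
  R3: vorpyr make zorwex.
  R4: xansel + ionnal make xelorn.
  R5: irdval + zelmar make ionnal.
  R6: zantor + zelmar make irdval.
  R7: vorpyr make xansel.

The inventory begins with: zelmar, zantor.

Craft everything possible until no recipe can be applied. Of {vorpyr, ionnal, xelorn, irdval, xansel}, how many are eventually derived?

Using R6, zantor and zelmar make irdval.
irdval + zelmar → ionnal (R5).
Using R1, ionnal and irdval make xansel.
Using R4, xansel and ionnal make xelorn.
No rule produces vorpyr, and it is not given.
ionnal: reached.
xelorn: reached.
irdval: reached.
xansel: reached.
Reached: ionnal, xelorn, irdval, and xansel — 4 of the 5.

4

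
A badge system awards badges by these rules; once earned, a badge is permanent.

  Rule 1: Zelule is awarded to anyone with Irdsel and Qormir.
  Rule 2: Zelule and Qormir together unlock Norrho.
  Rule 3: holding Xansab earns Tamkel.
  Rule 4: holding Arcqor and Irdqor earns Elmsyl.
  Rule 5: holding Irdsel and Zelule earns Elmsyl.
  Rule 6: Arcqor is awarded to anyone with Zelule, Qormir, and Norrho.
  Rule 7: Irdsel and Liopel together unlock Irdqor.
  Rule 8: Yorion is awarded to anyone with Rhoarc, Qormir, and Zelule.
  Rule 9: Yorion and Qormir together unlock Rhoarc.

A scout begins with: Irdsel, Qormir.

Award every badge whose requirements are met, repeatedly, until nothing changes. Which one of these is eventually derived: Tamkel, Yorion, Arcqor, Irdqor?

Arcqor

With Irdsel and Qormir, Zelule is earned (Rule 1).
With Zelule and Qormir, Norrho is earned (Rule 2).
With Zelule, Qormir, and Norrho, Arcqor is earned (Rule 6).
Tamkel would need Xansab (Rule 3), but Xansab is never earned. Irdqor would need Irdsel and Liopel (Rule 7), but Liopel is never earned. Yorion would need Rhoarc, Qormir, and Zelule (Rule 8), but Rhoarc is never earned.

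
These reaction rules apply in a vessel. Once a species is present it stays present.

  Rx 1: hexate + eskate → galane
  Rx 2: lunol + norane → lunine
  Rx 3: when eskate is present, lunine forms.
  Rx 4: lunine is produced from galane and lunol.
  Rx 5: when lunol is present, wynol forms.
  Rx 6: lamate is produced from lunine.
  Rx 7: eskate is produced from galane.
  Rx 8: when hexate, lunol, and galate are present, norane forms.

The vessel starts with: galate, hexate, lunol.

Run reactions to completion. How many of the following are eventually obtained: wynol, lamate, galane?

hexate, lunol, and galate present → norane forms (Rx 8).
lunol present → wynol forms (Rx 5).
lunol and norane present → lunine forms (Rx 2).
lunine present → lamate forms (Rx 6).
wynol: reached.
lamate: reached.
galane would need hexate and eskate (Rx 1), but eskate never forms.
Reached: wynol and lamate — 2 of the 3.

2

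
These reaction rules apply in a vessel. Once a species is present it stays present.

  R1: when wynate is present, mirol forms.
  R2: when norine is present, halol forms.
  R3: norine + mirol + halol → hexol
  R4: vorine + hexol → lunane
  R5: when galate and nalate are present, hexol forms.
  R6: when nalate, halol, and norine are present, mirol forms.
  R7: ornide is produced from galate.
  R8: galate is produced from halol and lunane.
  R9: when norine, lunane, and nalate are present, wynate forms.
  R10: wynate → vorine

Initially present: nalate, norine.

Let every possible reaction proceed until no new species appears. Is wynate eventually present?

No

wynate would need norine, lunane, and nalate (R9), but lunane never forms.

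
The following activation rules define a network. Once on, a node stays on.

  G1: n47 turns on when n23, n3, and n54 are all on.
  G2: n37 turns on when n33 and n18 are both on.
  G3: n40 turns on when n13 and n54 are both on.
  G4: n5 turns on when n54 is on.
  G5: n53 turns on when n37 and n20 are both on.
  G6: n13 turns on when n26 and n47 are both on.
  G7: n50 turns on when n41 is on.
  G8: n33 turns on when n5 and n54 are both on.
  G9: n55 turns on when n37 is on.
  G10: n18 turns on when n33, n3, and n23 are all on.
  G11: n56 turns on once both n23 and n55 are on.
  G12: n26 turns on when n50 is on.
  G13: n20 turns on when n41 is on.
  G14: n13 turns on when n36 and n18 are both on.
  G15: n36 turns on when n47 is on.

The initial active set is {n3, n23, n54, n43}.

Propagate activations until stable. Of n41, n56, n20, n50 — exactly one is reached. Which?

n54 is on, so n5 turns on (G4).
n5 and n54 are on, so n33 turns on (G8).
n33, n3, and n23 are on, so n18 turns on (G10).
n33 and n18 are on, so n37 turns on (G2).
G9: n37 on → n55 on.
G11: n23 and n55 on → n56 on.
n50 would need n41 (G7), but n41 never turns on. No rule produces n41, and it is not given. n20 would need n41 (G13), but n41 never turns on.

n56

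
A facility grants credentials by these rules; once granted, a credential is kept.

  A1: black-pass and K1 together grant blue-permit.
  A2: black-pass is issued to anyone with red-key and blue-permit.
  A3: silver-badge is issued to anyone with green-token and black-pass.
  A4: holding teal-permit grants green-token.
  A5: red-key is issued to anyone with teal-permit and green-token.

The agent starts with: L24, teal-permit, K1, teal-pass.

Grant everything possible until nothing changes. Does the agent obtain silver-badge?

No

silver-badge would need green-token and black-pass (A3), but black-pass is never granted.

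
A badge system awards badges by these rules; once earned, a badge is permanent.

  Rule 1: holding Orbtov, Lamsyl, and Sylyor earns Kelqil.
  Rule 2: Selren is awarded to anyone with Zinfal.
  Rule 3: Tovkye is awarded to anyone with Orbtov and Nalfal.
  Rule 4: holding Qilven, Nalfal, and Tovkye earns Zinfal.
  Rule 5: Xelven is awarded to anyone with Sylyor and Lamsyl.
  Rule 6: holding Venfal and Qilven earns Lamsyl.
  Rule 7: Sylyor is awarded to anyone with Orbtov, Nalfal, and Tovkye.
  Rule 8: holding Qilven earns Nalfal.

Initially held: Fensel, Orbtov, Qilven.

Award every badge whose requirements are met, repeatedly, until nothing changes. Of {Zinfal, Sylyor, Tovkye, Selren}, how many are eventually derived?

With Qilven, Nalfal is earned (Rule 8).
With Orbtov and Nalfal, Tovkye is earned (Rule 3).
With Orbtov, Nalfal, and Tovkye, Sylyor is earned (Rule 7).
With Qilven, Nalfal, and Tovkye, Zinfal is earned (Rule 4).
With Zinfal, Selren is earned (Rule 2).
Zinfal: reached.
Sylyor: reached.
Tovkye: reached.
Selren: reached.
All 4 are reached.

4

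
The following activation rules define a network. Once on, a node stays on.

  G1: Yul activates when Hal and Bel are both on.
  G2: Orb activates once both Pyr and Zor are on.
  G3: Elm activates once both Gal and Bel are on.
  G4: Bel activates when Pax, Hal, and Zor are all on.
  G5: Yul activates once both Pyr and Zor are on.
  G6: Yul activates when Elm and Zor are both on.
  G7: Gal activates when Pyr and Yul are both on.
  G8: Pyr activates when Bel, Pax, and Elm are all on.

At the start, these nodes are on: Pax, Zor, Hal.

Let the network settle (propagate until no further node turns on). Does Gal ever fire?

Gal would need Pyr and Yul (G7), but Pyr never turns on.

No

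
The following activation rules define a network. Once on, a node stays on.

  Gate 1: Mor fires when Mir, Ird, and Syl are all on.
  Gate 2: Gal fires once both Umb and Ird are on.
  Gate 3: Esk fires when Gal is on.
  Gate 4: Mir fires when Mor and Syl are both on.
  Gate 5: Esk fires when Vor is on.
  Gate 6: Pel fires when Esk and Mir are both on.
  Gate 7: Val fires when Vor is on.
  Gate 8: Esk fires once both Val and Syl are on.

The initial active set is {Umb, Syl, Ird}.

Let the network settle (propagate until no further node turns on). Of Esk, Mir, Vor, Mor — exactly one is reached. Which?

Esk

Gate 2: Umb and Ird on → Gal on.
Gate 3: Gal on → Esk on.
Mir would need Mor and Syl (Gate 4), but Mor never turns on. Mor would need Mir, Ird, and Syl (Gate 1), but Mir never turns on. No rule produces Vor, and it is not given.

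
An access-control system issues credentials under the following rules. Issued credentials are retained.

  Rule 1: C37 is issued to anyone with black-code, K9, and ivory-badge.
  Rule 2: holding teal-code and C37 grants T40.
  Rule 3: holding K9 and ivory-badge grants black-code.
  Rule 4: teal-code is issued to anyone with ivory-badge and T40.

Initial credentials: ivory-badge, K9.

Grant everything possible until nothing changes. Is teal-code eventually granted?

teal-code would need ivory-badge and T40 (Rule 4), but T40 is never granted.

No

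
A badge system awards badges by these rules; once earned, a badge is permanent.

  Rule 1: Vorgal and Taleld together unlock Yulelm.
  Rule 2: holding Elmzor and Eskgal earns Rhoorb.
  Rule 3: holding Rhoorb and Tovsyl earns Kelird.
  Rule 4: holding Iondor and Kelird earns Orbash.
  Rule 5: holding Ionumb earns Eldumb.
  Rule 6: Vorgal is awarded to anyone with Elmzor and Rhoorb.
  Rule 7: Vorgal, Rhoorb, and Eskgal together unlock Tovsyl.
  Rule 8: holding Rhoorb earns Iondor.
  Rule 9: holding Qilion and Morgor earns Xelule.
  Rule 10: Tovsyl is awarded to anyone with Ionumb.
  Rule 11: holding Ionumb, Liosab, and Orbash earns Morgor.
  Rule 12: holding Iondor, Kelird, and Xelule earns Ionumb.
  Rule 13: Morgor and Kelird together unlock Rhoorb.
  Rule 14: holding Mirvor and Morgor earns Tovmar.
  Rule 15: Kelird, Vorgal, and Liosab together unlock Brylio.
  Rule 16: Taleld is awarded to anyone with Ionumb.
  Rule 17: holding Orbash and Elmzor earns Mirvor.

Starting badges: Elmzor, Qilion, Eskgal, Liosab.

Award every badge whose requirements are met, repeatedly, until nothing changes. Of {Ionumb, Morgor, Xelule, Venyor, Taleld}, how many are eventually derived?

0

Ionumb would need Iondor, Kelird, and Xelule (Rule 12), but Xelule is never earned.
Morgor would need Ionumb, Liosab, and Orbash (Rule 11), but Ionumb is never earned.
Xelule would need Qilion and Morgor (Rule 9), but Morgor is never earned.
No rule produces Venyor, and it is not given.
Taleld would need Ionumb (Rule 16), but Ionumb is never earned.
None of the 5 are reached.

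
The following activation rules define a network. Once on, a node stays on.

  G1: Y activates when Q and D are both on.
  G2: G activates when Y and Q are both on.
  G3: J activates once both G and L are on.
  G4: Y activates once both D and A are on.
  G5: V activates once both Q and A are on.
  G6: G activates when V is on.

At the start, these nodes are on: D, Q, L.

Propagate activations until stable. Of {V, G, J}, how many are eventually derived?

Q and D are on, so Y activates (G1).
G2: Y and Q on → G on.
G and L are on, so J activates (G3).
V would need Q and A (G5), but A never turns on.
G: reached.
J: reached.
Reached: G and J — 2 of the 3.

2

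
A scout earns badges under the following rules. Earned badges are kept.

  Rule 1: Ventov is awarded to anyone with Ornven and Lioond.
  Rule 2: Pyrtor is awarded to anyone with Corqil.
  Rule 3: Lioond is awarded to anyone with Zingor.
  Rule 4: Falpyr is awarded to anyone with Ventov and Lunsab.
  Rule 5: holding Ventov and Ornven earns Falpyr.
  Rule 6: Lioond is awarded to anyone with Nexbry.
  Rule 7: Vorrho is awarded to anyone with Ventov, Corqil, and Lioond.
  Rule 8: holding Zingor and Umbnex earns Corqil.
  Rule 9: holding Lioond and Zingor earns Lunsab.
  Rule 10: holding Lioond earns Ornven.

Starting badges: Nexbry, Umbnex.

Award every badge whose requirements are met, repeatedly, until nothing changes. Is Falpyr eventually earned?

With Nexbry, Lioond is earned (Rule 6).
With Lioond, Ornven is earned (Rule 10).
With Ornven and Lioond, Ventov is earned (Rule 1).
With Ventov and Ornven, Falpyr is earned (Rule 5).

Yes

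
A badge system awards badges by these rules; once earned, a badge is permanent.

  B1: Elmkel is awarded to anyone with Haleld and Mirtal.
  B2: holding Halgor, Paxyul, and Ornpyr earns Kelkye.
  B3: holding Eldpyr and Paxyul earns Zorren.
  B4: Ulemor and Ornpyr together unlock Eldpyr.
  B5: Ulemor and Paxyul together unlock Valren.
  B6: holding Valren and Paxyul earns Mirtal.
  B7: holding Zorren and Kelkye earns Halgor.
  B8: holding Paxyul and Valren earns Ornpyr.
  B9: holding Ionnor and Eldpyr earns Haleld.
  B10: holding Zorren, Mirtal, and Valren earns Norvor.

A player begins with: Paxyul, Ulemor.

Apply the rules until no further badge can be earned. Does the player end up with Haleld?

Haleld would need Ionnor and Eldpyr (B9), but Ionnor is never earned.

No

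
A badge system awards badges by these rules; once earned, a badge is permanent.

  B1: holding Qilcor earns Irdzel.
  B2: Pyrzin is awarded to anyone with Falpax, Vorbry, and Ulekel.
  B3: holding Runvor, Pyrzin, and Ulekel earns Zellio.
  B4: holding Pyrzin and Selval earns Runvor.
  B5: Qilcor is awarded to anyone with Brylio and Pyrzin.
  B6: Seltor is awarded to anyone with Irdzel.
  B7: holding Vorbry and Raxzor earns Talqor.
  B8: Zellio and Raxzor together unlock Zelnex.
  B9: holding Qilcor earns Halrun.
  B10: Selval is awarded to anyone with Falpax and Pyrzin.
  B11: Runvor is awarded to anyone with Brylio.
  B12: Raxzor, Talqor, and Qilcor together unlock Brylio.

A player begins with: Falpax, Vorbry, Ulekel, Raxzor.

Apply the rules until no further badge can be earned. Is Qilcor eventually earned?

Qilcor would need Brylio and Pyrzin (B5), but Brylio is never earned.

No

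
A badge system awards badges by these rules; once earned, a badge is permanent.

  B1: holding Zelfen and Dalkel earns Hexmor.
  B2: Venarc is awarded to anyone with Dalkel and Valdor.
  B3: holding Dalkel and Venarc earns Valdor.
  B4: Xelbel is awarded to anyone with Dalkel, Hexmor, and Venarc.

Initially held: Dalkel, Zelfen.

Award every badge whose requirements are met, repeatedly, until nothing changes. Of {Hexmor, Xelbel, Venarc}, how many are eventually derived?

With Zelfen and Dalkel, Hexmor is earned (B1).
Hexmor: reached.
Xelbel would need Dalkel, Hexmor, and Venarc (B4), but Venarc is never earned.
Venarc would need Dalkel and Valdor (B2), but Valdor is never earned.
Reached: Hexmor — 1 of the 3.

1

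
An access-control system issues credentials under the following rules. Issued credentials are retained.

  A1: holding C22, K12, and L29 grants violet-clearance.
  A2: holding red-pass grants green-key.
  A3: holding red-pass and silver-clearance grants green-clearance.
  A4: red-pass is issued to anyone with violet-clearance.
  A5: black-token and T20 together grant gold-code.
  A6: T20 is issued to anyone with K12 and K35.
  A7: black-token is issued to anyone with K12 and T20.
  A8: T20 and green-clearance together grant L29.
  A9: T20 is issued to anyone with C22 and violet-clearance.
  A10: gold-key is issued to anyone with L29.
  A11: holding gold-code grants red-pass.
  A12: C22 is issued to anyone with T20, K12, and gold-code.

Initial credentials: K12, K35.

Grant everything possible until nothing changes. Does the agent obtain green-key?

Yes

Holding K12 and K35 grants T20 (A6).
Holding K12 and T20 grants black-token (A7).
Holding black-token and T20 grants gold-code (A5).
Holding gold-code grants red-pass (A11).
Holding red-pass grants green-key (A2).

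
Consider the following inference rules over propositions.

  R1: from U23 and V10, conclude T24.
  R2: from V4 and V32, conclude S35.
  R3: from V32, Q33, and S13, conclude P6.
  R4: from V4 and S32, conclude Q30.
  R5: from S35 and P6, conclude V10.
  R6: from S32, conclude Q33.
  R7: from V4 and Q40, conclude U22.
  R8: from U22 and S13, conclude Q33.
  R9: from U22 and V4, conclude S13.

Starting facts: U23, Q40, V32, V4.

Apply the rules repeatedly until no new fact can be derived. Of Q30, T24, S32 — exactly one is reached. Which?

T24

From V4 and Q40, R7 gives U22.
V4 and V32 hold, so S35 follows (R2).
U22 and V4 hold, so S13 follows (R9).
From U22 and S13, R8 gives Q33.
From V32, Q33, and S13, R3 gives P6.
From S35 and P6, R5 gives V10.
From U23 and V10, R1 gives T24.
No rule produces S32, and it is not given. Q30 would need V4 and S32 (R4), but S32 is never established.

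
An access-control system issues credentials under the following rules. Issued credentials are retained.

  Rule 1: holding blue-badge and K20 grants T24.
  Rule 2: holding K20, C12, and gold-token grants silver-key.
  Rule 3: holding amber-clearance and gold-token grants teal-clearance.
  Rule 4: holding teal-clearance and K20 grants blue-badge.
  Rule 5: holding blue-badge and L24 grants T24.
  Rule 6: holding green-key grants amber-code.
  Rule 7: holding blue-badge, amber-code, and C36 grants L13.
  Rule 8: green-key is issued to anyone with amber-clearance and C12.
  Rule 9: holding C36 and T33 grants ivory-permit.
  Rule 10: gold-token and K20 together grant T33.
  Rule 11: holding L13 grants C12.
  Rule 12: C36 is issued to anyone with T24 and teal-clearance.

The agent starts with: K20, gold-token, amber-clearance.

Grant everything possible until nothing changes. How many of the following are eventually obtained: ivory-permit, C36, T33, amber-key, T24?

Holding amber-clearance and gold-token grants teal-clearance (Rule 3).
Holding gold-token and K20 grants T33 (Rule 10).
Holding teal-clearance and K20 grants blue-badge (Rule 4).
Holding blue-badge and K20 grants T24 (Rule 1).
Holding T24 and teal-clearance grants C36 (Rule 12).
Holding C36 and T33 grants ivory-permit (Rule 9).
ivory-permit: reached.
C36: reached.
T33: reached.
No rule produces amber-key, and it is not given.
T24: reached.
Reached: ivory-permit, C36, T33, and T24 — 4 of the 5.

4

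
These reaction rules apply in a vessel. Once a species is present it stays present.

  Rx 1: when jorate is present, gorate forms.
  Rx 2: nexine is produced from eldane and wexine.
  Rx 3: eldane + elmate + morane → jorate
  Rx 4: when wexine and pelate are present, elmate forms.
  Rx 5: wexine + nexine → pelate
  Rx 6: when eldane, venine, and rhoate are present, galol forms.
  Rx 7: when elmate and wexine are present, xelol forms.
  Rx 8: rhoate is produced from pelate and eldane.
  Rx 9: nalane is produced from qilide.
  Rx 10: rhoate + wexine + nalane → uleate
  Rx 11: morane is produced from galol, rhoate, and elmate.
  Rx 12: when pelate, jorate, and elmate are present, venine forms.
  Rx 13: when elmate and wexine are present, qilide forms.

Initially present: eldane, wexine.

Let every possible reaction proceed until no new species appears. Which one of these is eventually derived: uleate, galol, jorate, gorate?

eldane and wexine present → nexine forms (Rx 2).
wexine and nexine present → pelate forms (Rx 5).
pelate and eldane present → rhoate forms (Rx 8).
wexine and pelate present → elmate forms (Rx 4).
elmate and wexine present → qilide forms (Rx 13).
qilide present → nalane forms (Rx 9).
rhoate, wexine, and nalane present → uleate forms (Rx 10).
jorate would need eldane, elmate, and morane (Rx 3), but morane never forms. gorate would need jorate (Rx 1), but jorate never forms. galol would need eldane, venine, and rhoate (Rx 6), but venine never forms.

uleate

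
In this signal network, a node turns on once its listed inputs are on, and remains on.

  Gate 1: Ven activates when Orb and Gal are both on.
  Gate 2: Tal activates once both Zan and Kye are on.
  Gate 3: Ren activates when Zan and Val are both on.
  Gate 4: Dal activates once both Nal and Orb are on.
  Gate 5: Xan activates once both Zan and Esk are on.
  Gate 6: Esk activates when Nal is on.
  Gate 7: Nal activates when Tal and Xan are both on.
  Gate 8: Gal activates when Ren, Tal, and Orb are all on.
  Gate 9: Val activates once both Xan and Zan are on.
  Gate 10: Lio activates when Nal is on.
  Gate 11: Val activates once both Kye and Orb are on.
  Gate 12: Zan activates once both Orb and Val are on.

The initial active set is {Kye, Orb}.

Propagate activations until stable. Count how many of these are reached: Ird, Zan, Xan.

Gate 11: Kye and Orb on → Val on.
Gate 12: Orb and Val on → Zan on.
No rule produces Ird, and it is not given.
Zan: reached.
Xan would need Zan and Esk (Gate 5), but Esk never turns on.
Reached: Zan — 1 of the 3.

1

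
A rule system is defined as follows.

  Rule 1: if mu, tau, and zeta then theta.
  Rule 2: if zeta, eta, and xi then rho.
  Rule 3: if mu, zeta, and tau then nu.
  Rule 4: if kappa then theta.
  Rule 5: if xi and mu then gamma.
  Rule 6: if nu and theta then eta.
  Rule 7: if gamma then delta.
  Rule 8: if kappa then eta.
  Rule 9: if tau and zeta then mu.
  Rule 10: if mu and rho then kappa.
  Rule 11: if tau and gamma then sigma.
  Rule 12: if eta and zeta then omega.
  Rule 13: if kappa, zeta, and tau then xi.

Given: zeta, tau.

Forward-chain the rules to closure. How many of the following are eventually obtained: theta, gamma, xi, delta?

1

From tau and zeta, Rule 9 gives mu.
mu, tau, and zeta hold, so theta follows (Rule 1).
theta: reached.
gamma would need xi and mu (Rule 5), but xi is never established.
xi would need kappa, zeta, and tau (Rule 13), but kappa is never established.
delta would need gamma (Rule 7), but gamma is never established.
Reached: theta — 1 of the 4.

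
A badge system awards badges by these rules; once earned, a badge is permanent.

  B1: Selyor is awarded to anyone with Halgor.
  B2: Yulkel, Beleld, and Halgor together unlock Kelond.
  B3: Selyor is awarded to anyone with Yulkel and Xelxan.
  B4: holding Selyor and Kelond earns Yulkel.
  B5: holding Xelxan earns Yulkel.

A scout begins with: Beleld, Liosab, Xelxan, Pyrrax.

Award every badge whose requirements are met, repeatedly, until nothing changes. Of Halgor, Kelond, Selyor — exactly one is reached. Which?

With Xelxan, Yulkel is earned (B5).
With Yulkel and Xelxan, Selyor is earned (B3).
Kelond would need Yulkel, Beleld, and Halgor (B2), but Halgor is never earned. No rule produces Halgor, and it is not given.

Selyor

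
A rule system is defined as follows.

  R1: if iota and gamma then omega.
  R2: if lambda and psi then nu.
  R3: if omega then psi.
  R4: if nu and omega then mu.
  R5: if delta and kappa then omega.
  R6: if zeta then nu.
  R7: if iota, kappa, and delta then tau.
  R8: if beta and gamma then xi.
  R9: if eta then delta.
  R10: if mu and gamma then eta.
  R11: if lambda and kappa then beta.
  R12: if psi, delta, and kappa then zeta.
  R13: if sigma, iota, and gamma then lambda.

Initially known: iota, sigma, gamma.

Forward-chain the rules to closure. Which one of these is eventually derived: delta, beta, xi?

delta

From iota and gamma, R1 gives omega.
From sigma, iota, and gamma, R13 gives lambda.
omega holds, so psi follows (R3).
lambda and psi hold, so nu follows (R2).
From nu and omega, R4 gives mu.
From mu and gamma, R10 gives eta.
From eta, R9 gives delta.
beta would need lambda and kappa (R11), but kappa is never established. xi would need beta and gamma (R8), but beta is never established.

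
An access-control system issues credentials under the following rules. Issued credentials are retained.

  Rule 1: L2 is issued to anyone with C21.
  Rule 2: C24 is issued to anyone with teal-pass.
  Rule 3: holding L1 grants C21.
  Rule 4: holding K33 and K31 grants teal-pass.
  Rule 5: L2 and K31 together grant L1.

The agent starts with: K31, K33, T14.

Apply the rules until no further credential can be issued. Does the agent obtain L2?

L2 would need C21 (Rule 1), but C21 is never granted.

No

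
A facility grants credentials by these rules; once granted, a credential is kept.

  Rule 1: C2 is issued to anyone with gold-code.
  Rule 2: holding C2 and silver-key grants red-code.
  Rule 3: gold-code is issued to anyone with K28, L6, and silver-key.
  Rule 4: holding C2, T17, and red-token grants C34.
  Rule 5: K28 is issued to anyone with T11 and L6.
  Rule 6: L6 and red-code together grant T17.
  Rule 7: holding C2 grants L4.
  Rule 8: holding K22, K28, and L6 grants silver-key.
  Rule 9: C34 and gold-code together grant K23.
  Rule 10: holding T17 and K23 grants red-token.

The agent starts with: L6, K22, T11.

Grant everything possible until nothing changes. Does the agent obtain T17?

Holding T11 and L6 grants K28 (Rule 5).
Holding K22, K28, and L6 grants silver-key (Rule 8).
Holding K28, L6, and silver-key grants gold-code (Rule 3).
Holding gold-code grants C2 (Rule 1).
Holding C2 and silver-key grants red-code (Rule 2).
Holding L6 and red-code grants T17 (Rule 6).

Yes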